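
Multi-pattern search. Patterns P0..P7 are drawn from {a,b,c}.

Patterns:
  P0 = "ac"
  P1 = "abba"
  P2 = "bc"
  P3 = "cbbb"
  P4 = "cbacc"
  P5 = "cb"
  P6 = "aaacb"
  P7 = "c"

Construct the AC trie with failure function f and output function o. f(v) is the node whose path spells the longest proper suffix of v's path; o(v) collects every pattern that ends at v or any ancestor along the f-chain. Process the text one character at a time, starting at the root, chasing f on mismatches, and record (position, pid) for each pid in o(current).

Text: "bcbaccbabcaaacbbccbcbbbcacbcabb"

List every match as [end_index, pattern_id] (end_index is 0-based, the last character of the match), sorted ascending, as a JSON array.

Build automaton:
Trie nodes:
  0='ε' goto a→1 b→6 c→8
  1='a' goto a→15 b→3 c→2
  2='ac' goto ·  [P0 ends]
  3='ab' goto b→4
  4='abb' goto a→5
  5='abba' goto ·  [P1 ends]
  6='b' goto c→7
  7='bc' goto ·  [P2 ends]
  8='c' goto b→9  [P7 ends]
  9='cb' goto a→12 b→10  [P5 ends]
  10='cbb' goto b→11
  11='cbbb' goto ·  [P3 ends]
  12='cba' goto c→13
  13='cbac' goto c→14
  14='cbacc' goto ·  [P4 ends]
  15='aa' goto a→16
  16='aaa' goto c→17
  17='aaac' goto b→18
  18='aaacb' goto ·  [P6 ends]

Failure links (BFS by depth):
  n1('a'): parent n0 fail=0; on 'a' 0 → fail=0;  out ∅∪∅=∅
  n6('b'): parent n0 fail=0; on 'b' 0 → fail=0;  out ∅∪∅=∅
  n8('c'): parent n0 fail=0; on 'c' 0 → fail=0;  out {7}∪∅={7}
  n2('ac'): parent n1 fail=0; on 'c' 0 → fail=8;  out {0}∪{7}={0,7}
  n3('ab'): parent n1 fail=0; on 'b' 0 → fail=6;  out ∅∪∅=∅
  n7('bc'): parent n6 fail=0; on 'c' 0 → fail=8;  out {2}∪{7}={2,7}
  n9('cb'): parent n8 fail=0; on 'b' 0 → fail=6;  out {5}∪∅={5}
  n15('aa'): parent n1 fail=0; on 'a' 0 → fail=1;  out ∅∪∅=∅
  n4('abb'): parent n3 fail=6; on 'b' 6→0 → fail=6;  out ∅∪∅=∅
  n10('cbb'): parent n9 fail=6; on 'b' 6→0 → fail=6;  out ∅∪∅=∅
  n12('cba'): parent n9 fail=6; on 'a' 6→0 → fail=1;  out ∅∪∅=∅
  n16('aaa'): parent n15 fail=1; on 'a' 1 → fail=15;  out ∅∪∅=∅
  n5('abba'): parent n4 fail=6; on 'a' 6→0 → fail=1;  out {1}∪∅={1}
  n11('cbbb'): parent n10 fail=6; on 'b' 6→0 → fail=6;  out {3}∪∅={3}
  n13('cbac'): parent n12 fail=1; on 'c' 1 → fail=2;  out ∅∪{0,7}={0,7}
  n17('aaac'): parent n16 fail=15; on 'c' 15→1 → fail=2;  out ∅∪{0,7}={0,7}
  n14('cbacc'): parent n13 fail=2; on 'c' 2→8→0 → fail=8;  out {4}∪{7}={4,7}
  n18('aaacb'): parent n17 fail=2; on 'b' 2→8 → fail=9;  out {6}∪{5}={5,6}

Scan:
[0] read 'b'  n0⇒n6
[1] read 'c'  n6⇒n7  emit P2@[0:1],P7@[1:1]
[2] read 'b'  n7⇒n9 (fail-walked)  emit P5@[1:2]
[3] read 'a'  n9⇒n12
[4] read 'c'  n12⇒n13  emit P0@[3:4],P7@[4:4]
[5] read 'c'  n13⇒n14  emit P4@[1:5],P7@[5:5]
[6] read 'b'  n14⇒n9 (fail-walked)  emit P5@[5:6]
[7] read 'a'  n9⇒n12
[8] read 'b'  n12⇒n3 (fail-walked)
[9] read 'c'  n3⇒n7 (fail-walked)  emit P2@[8:9],P7@[9:9]
[10] read 'a'  n7⇒n1 (fail-walked)
[11] read 'a'  n1⇒n15
[12] read 'a'  n15⇒n16
[13] read 'c'  n16⇒n17  emit P0@[12:13],P7@[13:13]
[14] read 'b'  n17⇒n18  emit P5@[13:14],P6@[10:14]
[15] read 'b'  n18⇒n10 (fail-walked)
[16] read 'c'  n10⇒n7 (fail-walked)  emit P2@[15:16],P7@[16:16]
[17] read 'c'  n7⇒n8 (fail-walked)  emit P7@[17:17]
[18] read 'b'  n8⇒n9  emit P5@[17:18]
[19] read 'c'  n9⇒n7 (fail-walked)  emit P2@[18:19],P7@[19:19]
[20] read 'b'  n7⇒n9 (fail-walked)  emit P5@[19:20]
[21] read 'b'  n9⇒n10
[22] read 'b'  n10⇒n11  emit P3@[19:22]
[23] read 'c'  n11⇒n7 (fail-walked)  emit P2@[22:23],P7@[23:23]
[24] read 'a'  n7⇒n1 (fail-walked)
[25] read 'c'  n1⇒n2  emit P0@[24:25],P7@[25:25]
[26] read 'b'  n2⇒n9 (fail-walked)  emit P5@[25:26]
[27] read 'c'  n9⇒n7 (fail-walked)  emit P2@[26:27],P7@[27:27]
[28] read 'a'  n7⇒n1 (fail-walked)
[29] read 'b'  n1⇒n3
[30] read 'b'  n3⇒n4

Matches: [[1,2],[1,7],[2,5],[4,0],[4,7],[5,4],[5,7],[6,5],[9,2],[9,7],[13,0],[13,7],[14,5],[14,6],[16,2],[16,7],[17,7],[18,5],[19,2],[19,7],[20,5],[22,3],[23,2],[23,7],[25,0],[25,7],[26,5],[27,2],[27,7]]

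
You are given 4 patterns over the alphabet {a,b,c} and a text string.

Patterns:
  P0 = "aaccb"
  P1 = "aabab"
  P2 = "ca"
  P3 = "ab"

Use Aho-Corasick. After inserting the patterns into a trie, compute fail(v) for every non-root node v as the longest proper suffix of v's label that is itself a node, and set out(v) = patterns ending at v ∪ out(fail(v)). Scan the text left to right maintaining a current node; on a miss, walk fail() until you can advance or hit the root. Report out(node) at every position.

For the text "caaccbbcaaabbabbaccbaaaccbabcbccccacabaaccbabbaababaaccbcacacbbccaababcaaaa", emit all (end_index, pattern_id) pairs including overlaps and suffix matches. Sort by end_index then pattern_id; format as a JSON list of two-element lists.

Construct AC machine:
Trie nodes:
  n0 'ε': a→1 c→9
  n1 'a': a→2 b→11
  n2 'aa': b→6 c→3
  n3 'aac': c→4
  n4 'aacc': b→5
  n5 'aaccb': ·  ←P0
  n6 'aab': a→7
  n7 'aaba': b→8
  n8 'aabab': ·  ←P1
  n9 'c': a→10
  n10 'ca': ·  ←P2
  n11 'ab': ·  ←P3

BFS fail/out derivation:
  n1('a'): parent n0 fail=0; on 'a' 0 → fail=0;  out ∅∪∅=∅
  n9('c'): parent n0 fail=0; on 'c' 0 → fail=0;  out ∅∪∅=∅
  n2('aa'): parent n1 fail=0; on 'a' 0 → fail=1;  out ∅∪∅=∅
  n10('ca'): parent n9 fail=0; on 'a' 0 → fail=1;  out {2}∪∅={2}
  n11('ab'): parent n1 fail=0; on 'b' 0 → fail=0;  out {3}∪∅={3}
  n3('aac'): parent n2 fail=1; on 'c' 1→0 → fail=9;  out ∅∪∅=∅
  n6('aab'): parent n2 fail=1; on 'b' 1 → fail=11;  out ∅∪{3}={3}
  n4('aacc'): parent n3 fail=9; on 'c' 9→0 → fail=9;  out ∅∪∅=∅
  n7('aaba'): parent n6 fail=11; on 'a' 11→0 → fail=1;  out ∅∪∅=∅
  n5('aaccb'): parent n4 fail=9; on 'b' 9→0 → fail=0;  out {0}∪∅={0}
  n8('aabab'): parent n7 fail=1; on 'b' 1 → fail=11;  out {1}∪{3}={1,3}

Run:
pos 0 'c': at 9
pos 1 'a': at 10  → match P2@[0:1]
pos 2 'a': at 2 ·f
pos 3 'c': at 3
pos 4 'c': at 4
pos 5 'b': at 5  → match P0@[1:5]
pos 6 'b': at 0 ·f
pos 7 'c': at 9
pos 8 'a': at 10  → match P2@[7:8]
pos 9 'a': at 2 ·f
pos 10 'a': at 2 ·f
pos 11 'b': at 6  → match P3@[10:11]
pos 12 'b': at 0 ·f
pos 13 'a': at 1
pos 14 'b': at 11  → match P3@[13:14]
pos 15 'b': at 0 ·f
pos 16 'a': at 1
pos 17 'c': at 9 ·f
pos 18 'c': at 9 ·f
pos 19 'b': at 0 ·f
pos 20 'a': at 1
pos 21 'a': at 2
pos 22 'a': at 2 ·f
pos 23 'c': at 3
pos 24 'c': at 4
pos 25 'b': at 5  → match P0@[21:25]
pos 26 'a': at 1 ·f
pos 27 'b': at 11  → match P3@[26:27]
pos 28 'c': at 9 ·f
pos 29 'b': at 0 ·f
pos 30 'c': at 9
pos 31 'c': at 9 ·f
pos 32 'c': at 9 ·f
pos 33 'c': at 9 ·f
pos 34 'a': at 10  → match P2@[33:34]
pos 35 'c': at 9 ·f
pos 36 'a': at 10  → match P2@[35:36]
pos 37 'b': at 11 ·f  → match P3@[36:37]
pos 38 'a': at 1 ·f
pos 39 'a': at 2
pos 40 'c': at 3
pos 41 'c': at 4
pos 42 'b': at 5  → match P0@[38:42]
pos 43 'a': at 1 ·f
pos 44 'b': at 11  → match P3@[43:44]
pos 45 'b': at 0 ·f
pos 46 'a': at 1
pos 47 'a': at 2
pos 48 'b': at 6  → match P3@[47:48]
pos 49 'a': at 7
pos 50 'b': at 8  → match P1@[46:50],P3@[49:50]
pos 51 'a': at 1 ·f
pos 52 'a': at 2
pos 53 'c': at 3
pos 54 'c': at 4
pos 55 'b': at 5  → match P0@[51:55]
pos 56 'c': at 9 ·f
pos 57 'a': at 10  → match P2@[56:57]
pos 58 'c': at 9 ·f
pos 59 'a': at 10  → match P2@[58:59]
pos 60 'c': at 9 ·f
pos 61 'b': at 0 ·f
pos 62 'b': at 0
pos 63 'c': at 9
pos 64 'c': at 9 ·f
pos 65 'a': at 10  → match P2@[64:65]
pos 66 'a': at 2 ·f
pos 67 'b': at 6  → match P3@[66:67]
pos 68 'a': at 7
pos 69 'b': at 8  → match P1@[65:69],P3@[68:69]
pos 70 'c': at 9 ·f
pos 71 'a': at 10  → match P2@[70:71]
pos 72 'a': at 2 ·f
pos 73 'a': at 2 ·f
pos 74 'a': at 2 ·f

Matches: [[1,2],[5,0],[8,2],[11,3],[14,3],[25,0],[27,3],[34,2],[36,2],[37,3],[42,0],[44,3],[48,3],[50,1],[50,3],[55,0],[57,2],[59,2],[65,2],[67,3],[69,1],[69,3],[71,2]]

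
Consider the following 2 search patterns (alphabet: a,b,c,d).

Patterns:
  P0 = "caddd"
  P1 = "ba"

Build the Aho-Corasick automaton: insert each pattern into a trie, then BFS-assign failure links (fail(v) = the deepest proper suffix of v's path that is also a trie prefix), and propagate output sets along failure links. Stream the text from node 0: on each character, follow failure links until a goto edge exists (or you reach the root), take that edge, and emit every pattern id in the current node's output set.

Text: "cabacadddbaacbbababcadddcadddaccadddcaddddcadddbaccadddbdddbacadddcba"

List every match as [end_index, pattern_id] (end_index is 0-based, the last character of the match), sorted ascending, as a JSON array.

Construct AC machine:
Trie (insert patterns):
  n0 'ε': b→6 c→1
  n1 'c': a→2
  n2 'ca': d→3
  n3 'cad': d→4
  n4 'cadd': d→5
  n5 'caddd': ·  ←P0
  n6 'b': a→7
  n7 'ba': ·  ←P1

Failure links (BFS by depth):
  n1('c'): parent n0 fail=0; on 'c' 0 → fail=0;  out ∅∪∅=∅
  n6('b'): parent n0 fail=0; on 'b' 0 → fail=0;  out ∅∪∅=∅
  n2('ca'): parent n1 fail=0; on 'a' 0 → fail=0;  out ∅∪∅=∅
  n7('ba'): parent n6 fail=0; on 'a' 0 → fail=0;  out {1}∪∅={1}
  n3('cad'): parent n2 fail=0; on 'd' 0 → fail=0;  out ∅∪∅=∅
  n4('cadd'): parent n3 fail=0; on 'd' 0 → fail=0;  out ∅∪∅=∅
  n5('caddd'): parent n4 fail=0; on 'd' 0 → fail=0;  out {0}∪∅={0}

Text stream:
i=0 'c': node 0→1
i=1 'a': node 1→2
i=2 'b': node 2→6 ·f
i=3 'a': node 6→7  emit P1@[2:3]
i=4 'c': node 7→1 ·f
i=5 'a': node 1→2
i=6 'd': node 2→3
i=7 'd': node 3→4
i=8 'd': node 4→5  emit P0@[4:8]
i=9 'b': node 5→6 ·f
i=10 'a': node 6→7  emit P1@[9:10]
i=11 'a': node 7→0 ·f
i=12 'c': node 0→1
i=13 'b': node 1→6 ·f
i=14 'b': node 6→6 ·f
i=15 'a': node 6→7  emit P1@[14:15]
i=16 'b': node 7→6 ·f
i=17 'a': node 6→7  emit P1@[16:17]
i=18 'b': node 7→6 ·f
i=19 'c': node 6→1 ·f
i=20 'a': node 1→2
i=21 'd': node 2→3
i=22 'd': node 3→4
i=23 'd': node 4→5  emit P0@[19:23]
i=24 'c': node 5→1 ·f
i=25 'a': node 1→2
i=26 'd': node 2→3
i=27 'd': node 3→4
i=28 'd': node 4→5  emit P0@[24:28]
i=29 'a': node 5→0 ·f
i=30 'c': node 0→1
i=31 'c': node 1→1 ·f
i=32 'a': node 1→2
i=33 'd': node 2→3
i=34 'd': node 3→4
i=35 'd': node 4→5  emit P0@[31:35]
i=36 'c': node 5→1 ·f
i=37 'a': node 1→2
i=38 'd': node 2→3
i=39 'd': node 3→4
i=40 'd': node 4→5  emit P0@[36:40]
i=41 'd': node 5→0 ·f
i=42 'c': node 0→1
i=43 'a': node 1→2
i=44 'd': node 2→3
i=45 'd': node 3→4
i=46 'd': node 4→5  emit P0@[42:46]
i=47 'b': node 5→6 ·f
i=48 'a': node 6→7  emit P1@[47:48]
i=49 'c': node 7→1 ·f
i=50 'c': node 1→1 ·f
i=51 'a': node 1→2
i=52 'd': node 2→3
i=53 'd': node 3→4
i=54 'd': node 4→5  emit P0@[50:54]
i=55 'b': node 5→6 ·f
i=56 'd': node 6→0 ·f
i=57 'd': node 0→0
i=58 'd': node 0→0
i=59 'b': node 0→6
i=60 'a': node 6→7  emit P1@[59:60]
i=61 'c': node 7→1 ·f
i=62 'a': node 1→2
i=63 'd': node 2→3
i=64 'd': node 3→4
i=65 'd': node 4→5  emit P0@[61:65]
i=66 'c': node 5→1 ·f
i=67 'b': node 1→6 ·f
i=68 'a': node 6→7  emit P1@[67:68]

All matches (sorted): [[3,1],[8,0],[10,1],[15,1],[17,1],[23,0],[28,0],[35,0],[40,0],[46,0],[48,1],[54,0],[60,1],[65,0],[68,1]]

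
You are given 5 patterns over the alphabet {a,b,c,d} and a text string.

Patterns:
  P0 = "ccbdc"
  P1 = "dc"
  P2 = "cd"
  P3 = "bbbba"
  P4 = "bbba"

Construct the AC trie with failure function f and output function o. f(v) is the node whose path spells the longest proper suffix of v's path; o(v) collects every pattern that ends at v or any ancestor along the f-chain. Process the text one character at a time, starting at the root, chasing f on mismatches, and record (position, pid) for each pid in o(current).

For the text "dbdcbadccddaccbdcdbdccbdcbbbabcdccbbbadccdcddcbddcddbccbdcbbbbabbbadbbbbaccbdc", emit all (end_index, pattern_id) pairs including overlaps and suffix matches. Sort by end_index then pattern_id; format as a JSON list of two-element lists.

Construct AC machine:
Trie nodes:
  0='ε' goto b→9 c→1 d→6
  1='c' goto c→2 d→8
  2='cc' goto b→3
  3='ccb' goto d→4
  4='ccbd' goto c→5
  5='ccbdc' goto ·  [P0 ends]
  6='d' goto c→7
  7='dc' goto ·  [P1 ends]
  8='cd' goto ·  [P2 ends]
  9='b' goto b→10
  10='bb' goto b→11
  11='bbb' goto a→14 b→12
  12='bbbb' goto a→13
  13='bbbba' goto ·  [P3 ends]
  14='bbba' goto ·  [P4 ends]

BFS fail/out derivation:
  fail(1) 'c': from fail(0)=0 chase 'c': 0 ⇒ 0;  out=∅∪out(0)=∅
  fail(6) 'd': from fail(0)=0 chase 'd': 0 ⇒ 0;  out=∅∪out(0)=∅
  fail(9) 'b': from fail(0)=0 chase 'b': 0 ⇒ 0;  out=∅∪out(0)=∅
  fail(2) 'cc': from fail(1)=0 chase 'c': 0 ⇒ 1;  out=∅∪out(1)=∅
  fail(7) 'dc': from fail(6)=0 chase 'c': 0 ⇒ 1;  out={1}∪out(1)={1}
  fail(8) 'cd': from fail(1)=0 chase 'd': 0 ⇒ 6;  out={2}∪out(6)={2}
  fail(10) 'bb': from fail(9)=0 chase 'b': 0 ⇒ 9;  out=∅∪out(9)=∅
  fail(3) 'ccb': from fail(2)=1 chase 'b': 1→0 ⇒ 9;  out=∅∪out(9)=∅
  fail(11) 'bbb': from fail(10)=9 chase 'b': 9 ⇒ 10;  out=∅∪out(10)=∅
  fail(4) 'ccbd': from fail(3)=9 chase 'd': 9→0 ⇒ 6;  out=∅∪out(6)=∅
  fail(12) 'bbbb': from fail(11)=10 chase 'b': 10 ⇒ 11;  out=∅∪out(11)=∅
  fail(14) 'bbba': from fail(11)=10 chase 'a': 10→9→0 ⇒ 0;  out={4}∪out(0)={4}
  fail(5) 'ccbdc': from fail(4)=6 chase 'c': 6 ⇒ 7;  out={0}∪out(7)={0,1}
  fail(13) 'bbbba': from fail(12)=11 chase 'a': 11 ⇒ 14;  out={3}∪out(14)={3,4}

Text stream:
pos 0 'd': at 6
pos 1 'b': at 9 (via fail)
pos 2 'd': at 6 (via fail)
pos 3 'c': at 7  → match P1@[2:3]
pos 4 'b': at 9 (via fail)
pos 5 'a': at 0 (via fail)
pos 6 'd': at 6
pos 7 'c': at 7  → match P1@[6:7]
pos 8 'c': at 2 (via fail)
pos 9 'd': at 8 (via fail)  → match P2@[8:9]
pos 10 'd': at 6 (via fail)
pos 11 'a': at 0 (via fail)
pos 12 'c': at 1
pos 13 'c': at 2
pos 14 'b': at 3
pos 15 'd': at 4
pos 16 'c': at 5  → match P0@[12:16],P1@[15:16]
pos 17 'd': at 8 (via fail)  → match P2@[16:17]
pos 18 'b': at 9 (via fail)
pos 19 'd': at 6 (via fail)
pos 20 'c': at 7  → match P1@[19:20]
pos 21 'c': at 2 (via fail)
pos 22 'b': at 3
pos 23 'd': at 4
pos 24 'c': at 5  → match P0@[20:24],P1@[23:24]
pos 25 'b': at 9 (via fail)
pos 26 'b': at 10
pos 27 'b': at 11
pos 28 'a': at 14  → match P4@[25:28]
pos 29 'b': at 9 (via fail)
pos 30 'c': at 1 (via fail)
pos 31 'd': at 8  → match P2@[30:31]
pos 32 'c': at 7 (via fail)  → match P1@[31:32]
pos 33 'c': at 2 (via fail)
pos 34 'b': at 3
pos 35 'b': at 10 (via fail)
pos 36 'b': at 11
pos 37 'a': at 14  → match P4@[34:37]
pos 38 'd': at 6 (via fail)
pos 39 'c': at 7  → match P1@[38:39]
pos 40 'c': at 2 (via fail)
pos 41 'd': at 8 (via fail)  → match P2@[40:41]
pos 42 'c': at 7 (via fail)  → match P1@[41:42]
pos 43 'd': at 8 (via fail)  → match P2@[42:43]
pos 44 'd': at 6 (via fail)
pos 45 'c': at 7  → match P1@[44:45]
pos 46 'b': at 9 (via fail)
pos 47 'd': at 6 (via fail)
pos 48 'd': at 6 (via fail)
pos 49 'c': at 7  → match P1@[48:49]
pos 50 'd': at 8 (via fail)  → match P2@[49:50]
pos 51 'd': at 6 (via fail)
pos 52 'b': at 9 (via fail)
pos 53 'c': at 1 (via fail)
pos 54 'c': at 2
pos 55 'b': at 3
pos 56 'd': at 4
pos 57 'c': at 5  → match P0@[53:57],P1@[56:57]
pos 58 'b': at 9 (via fail)
pos 59 'b': at 10
pos 60 'b': at 11
pos 61 'b': at 12
pos 62 'a': at 13  → match P3@[58:62],P4@[59:62]
pos 63 'b': at 9 (via fail)
pos 64 'b': at 10
pos 65 'b': at 11
pos 66 'a': at 14  → match P4@[63:66]
pos 67 'd': at 6 (via fail)
pos 68 'b': at 9 (via fail)
pos 69 'b': at 10
pos 70 'b': at 11
pos 71 'b': at 12
pos 72 'a': at 13  → match P3@[68:72],P4@[69:72]
pos 73 'c': at 1 (via fail)
pos 74 'c': at 2
pos 75 'b': at 3
pos 76 'd': at 4
pos 77 'c': at 5  → match P0@[73:77],P1@[76:77]

Matches: [[3,1],[7,1],[9,2],[16,0],[16,1],[17,2],[20,1],[24,0],[24,1],[28,4],[31,2],[32,1],[37,4],[39,1],[41,2],[42,1],[43,2],[45,1],[49,1],[50,2],[57,0],[57,1],[62,3],[62,4],[66,4],[72,3],[72,4],[77,0],[77,1]]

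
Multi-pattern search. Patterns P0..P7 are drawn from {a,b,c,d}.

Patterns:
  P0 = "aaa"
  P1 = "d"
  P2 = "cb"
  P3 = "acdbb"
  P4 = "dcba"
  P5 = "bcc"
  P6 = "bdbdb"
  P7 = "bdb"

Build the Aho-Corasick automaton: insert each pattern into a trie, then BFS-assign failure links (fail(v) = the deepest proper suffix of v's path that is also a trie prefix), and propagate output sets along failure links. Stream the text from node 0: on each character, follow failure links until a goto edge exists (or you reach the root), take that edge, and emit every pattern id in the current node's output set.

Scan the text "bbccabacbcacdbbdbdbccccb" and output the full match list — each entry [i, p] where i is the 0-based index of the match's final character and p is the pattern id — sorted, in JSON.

Construct AC machine:
Trie (insert patterns):
  n0 'ε': a→1 b→14 c→5 d→4
  n1 'a': a→2 c→7
  n2 'aa': a→3
  n3 'aaa': ·  [P0 ends]
  n4 'd': c→11  [P1 ends]
  n5 'c': b→6
  n6 'cb': ·  [P2 ends]
  n7 'ac': d→8
  n8 'acd': b→9
  n9 'acdb': b→10
  n10 'acdbb': ·  [P3 ends]
  n11 'dc': b→12
  n12 'dcb': a→13
  n13 'dcba': ·  [P4 ends]
  n14 'b': c→15 d→17
  n15 'bc': c→16
  n16 'bcc': ·  [P5 ends]
  n17 'bd': b→18
  n18 'bdb': d→19  [P7 ends]
  n19 'bdbd': b→20
  n20 'bdbdb': ·  [P6 ends]

Failure links (BFS by depth):
  fail(1) 'a': from fail(0)=0 chase 'a': 0 ⇒ 0;  out=∅∪out(0)=∅
  fail(4) 'd': from fail(0)=0 chase 'd': 0 ⇒ 0;  out={1}∪out(0)={1}
  fail(5) 'c': from fail(0)=0 chase 'c': 0 ⇒ 0;  out=∅∪out(0)=∅
  fail(14) 'b': from fail(0)=0 chase 'b': 0 ⇒ 0;  out=∅∪out(0)=∅
  fail(2) 'aa': from fail(1)=0 chase 'a': 0 ⇒ 1;  out=∅∪out(1)=∅
  fail(6) 'cb': from fail(5)=0 chase 'b': 0 ⇒ 14;  out={2}∪out(14)={2}
  fail(7) 'ac': from fail(1)=0 chase 'c': 0 ⇒ 5;  out=∅∪out(5)=∅
  fail(11) 'dc': from fail(4)=0 chase 'c': 0 ⇒ 5;  out=∅∪out(5)=∅
  fail(15) 'bc': from fail(14)=0 chase 'c': 0 ⇒ 5;  out=∅∪out(5)=∅
  fail(17) 'bd': from fail(14)=0 chase 'd': 0 ⇒ 4;  out=∅∪out(4)={1}
  fail(3) 'aaa': from fail(2)=1 chase 'a': 1 ⇒ 2;  out={0}∪out(2)={0}
  fail(8) 'acd': from fail(7)=5 chase 'd': 5→0 ⇒ 4;  out=∅∪out(4)={1}
  fail(12) 'dcb': from fail(11)=5 chase 'b': 5 ⇒ 6;  out=∅∪out(6)={2}
  fail(16) 'bcc': from fail(15)=5 chase 'c': 5→0 ⇒ 5;  out={5}∪out(5)={5}
  fail(18) 'bdb': from fail(17)=4 chase 'b': 4→0 ⇒ 14;  out={7}∪out(14)={7}
  fail(9) 'acdb': from fail(8)=4 chase 'b': 4→0 ⇒ 14;  out=∅∪out(14)=∅
  fail(13) 'dcba': from fail(12)=6 chase 'a': 6→14→0 ⇒ 1;  out={4}∪out(1)={4}
  fail(19) 'bdbd': from fail(18)=14 chase 'd': 14 ⇒ 17;  out=∅∪out(17)={1}
  fail(10) 'acdbb': from fail(9)=14 chase 'b': 14→0 ⇒ 14;  out={3}∪out(14)={3}
  fail(20) 'bdbdb': from fail(19)=17 chase 'b': 17 ⇒ 18;  out={6}∪out(18)={6,7}

Run:
[0] read 'b'  n0⇒n14
[1] read 'b'  n14⇒n14 (via fail)
[2] read 'c'  n14⇒n15
[3] read 'c'  n15⇒n16  ** P5@[1:3]
[4] read 'a'  n16⇒n1 (via fail)
[5] read 'b'  n1⇒n14 (via fail)
[6] read 'a'  n14⇒n1 (via fail)
[7] read 'c'  n1⇒n7
[8] read 'b'  n7⇒n6 (via fail)  ** P2@[7:8]
[9] read 'c'  n6⇒n15 (via fail)
[10] read 'a'  n15⇒n1 (via fail)
[11] read 'c'  n1⇒n7
[12] read 'd'  n7⇒n8  ** P1@[12:12]
[13] read 'b'  n8⇒n9
[14] read 'b'  n9⇒n10  ** P3@[10:14]
[15] read 'd'  n10⇒n17 (via fail)  ** P1@[15:15]
[16] read 'b'  n17⇒n18  ** P7@[14:16]
[17] read 'd'  n18⇒n19  ** P1@[17:17]
[18] read 'b'  n19⇒n20  ** P6@[14:18],P7@[16:18]
[19] read 'c'  n20⇒n15 (via fail)
[20] read 'c'  n15⇒n16  ** P5@[18:20]
[21] read 'c'  n16⇒n5 (via fail)
[22] read 'c'  n5⇒n5 (via fail)
[23] read 'b'  n5⇒n6  ** P2@[22:23]

Result: [[3,5],[8,2],[12,1],[14,3],[15,1],[16,7],[17,1],[18,6],[18,7],[20,5],[23,2]]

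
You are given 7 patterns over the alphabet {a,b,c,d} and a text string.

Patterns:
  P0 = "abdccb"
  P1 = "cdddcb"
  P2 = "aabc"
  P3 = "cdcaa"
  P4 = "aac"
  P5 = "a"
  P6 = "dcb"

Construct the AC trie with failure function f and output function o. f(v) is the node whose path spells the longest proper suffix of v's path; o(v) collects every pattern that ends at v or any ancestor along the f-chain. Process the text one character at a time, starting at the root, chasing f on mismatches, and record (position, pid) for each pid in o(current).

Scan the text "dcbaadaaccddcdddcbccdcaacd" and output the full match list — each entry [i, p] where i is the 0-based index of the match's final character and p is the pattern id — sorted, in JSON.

Build:
Trie nodes:
  n0 'ε': a→1 c→7 d→20
  n1 'a': a→13 b→2  [P5 ends]
  n2 'ab': d→3
  n3 'abd': c→4
  n4 'abdc': c→5
  n5 'abdcc': b→6
  n6 'abdccb': ·  [P0 ends]
  n7 'c': d→8
  n8 'cd': c→16 d→9
  n9 'cdd': d→10
  n10 'cddd': c→11
  n11 'cdddc': b→12
  n12 'cdddcb': ·  [P1 ends]
  n13 'aa': b→14 c→19
  n14 'aab': c→15
  n15 'aabc': ·  [P2 ends]
  n16 'cdc': a→17
  n17 'cdca': a→18
  n18 'cdcaa': ·  [P3 ends]
  n19 'aac': ·  [P4 ends]
  n20 'd': c→21
  n21 'dc': b→22
  n22 'dcb': ·  [P6 ends]

Failure links (BFS by depth):
  fail(1) 'a': from fail(0)=0 chase 'a': 0 ⇒ 0;  out={5}∪out(0)={5}
  fail(7) 'c': from fail(0)=0 chase 'c': 0 ⇒ 0;  out=∅∪out(0)=∅
  fail(20) 'd': from fail(0)=0 chase 'd': 0 ⇒ 0;  out=∅∪out(0)=∅
  fail(2) 'ab': from fail(1)=0 chase 'b': 0 ⇒ 0;  out=∅∪out(0)=∅
  fail(8) 'cd': from fail(7)=0 chase 'd': 0 ⇒ 20;  out=∅∪out(20)=∅
  fail(13) 'aa': from fail(1)=0 chase 'a': 0 ⇒ 1;  out=∅∪out(1)={5}
  fail(21) 'dc': from fail(20)=0 chase 'c': 0 ⇒ 7;  out=∅∪out(7)=∅
  fail(3) 'abd': from fail(2)=0 chase 'd': 0 ⇒ 20;  out=∅∪out(20)=∅
  fail(9) 'cdd': from fail(8)=20 chase 'd': 20→0 ⇒ 20;  out=∅∪out(20)=∅
  fail(14) 'aab': from fail(13)=1 chase 'b': 1 ⇒ 2;  out=∅∪out(2)=∅
  fail(16) 'cdc': from fail(8)=20 chase 'c': 20 ⇒ 21;  out=∅∪out(21)=∅
  fail(19) 'aac': from fail(13)=1 chase 'c': 1→0 ⇒ 7;  out={4}∪out(7)={4}
  fail(22) 'dcb': from fail(21)=7 chase 'b': 7→0 ⇒ 0;  out={6}∪out(0)={6}
  fail(4) 'abdc': from fail(3)=20 chase 'c': 20 ⇒ 21;  out=∅∪out(21)=∅
  fail(10) 'cddd': from fail(9)=20 chase 'd': 20→0 ⇒ 20;  out=∅∪out(20)=∅
  fail(15) 'aabc': from fail(14)=2 chase 'c': 2→0 ⇒ 7;  out={2}∪out(7)={2}
  fail(17) 'cdca': from fail(16)=21 chase 'a': 21→7→0 ⇒ 1;  out=∅∪out(1)={5}
  fail(5) 'abdcc': from fail(4)=21 chase 'c': 21→7→0 ⇒ 7;  out=∅∪out(7)=∅
  fail(11) 'cdddc': from fail(10)=20 chase 'c': 20 ⇒ 21;  out=∅∪out(21)=∅
  fail(18) 'cdcaa': from fail(17)=1 chase 'a': 1 ⇒ 13;  out={3}∪out(13)={3,5}
  fail(6) 'abdccb': from fail(5)=7 chase 'b': 7→0 ⇒ 0;  out={0}∪out(0)={0}
  fail(12) 'cdddcb': from fail(11)=21 chase 'b': 21 ⇒ 22;  out={1}∪out(22)={1,6}

Run:
i=0 'd': node 0→20
i=1 'c': node 20→21
i=2 'b': node 21→22  → match P6@[0:2]
i=3 'a': node 22→1 ·f  → match P5@[3:3]
i=4 'a': node 1→13  → match P5@[4:4]
i=5 'd': node 13→20 ·f
i=6 'a': node 20→1 ·f  → match P5@[6:6]
i=7 'a': node 1→13  → match P5@[7:7]
i=8 'c': node 13→19  → match P4@[6:8]
i=9 'c': node 19→7 ·f
i=10 'd': node 7→8
i=11 'd': node 8→9
i=12 'c': node 9→21 ·f
i=13 'd': node 21→8 ·f
i=14 'd': node 8→9
i=15 'd': node 9→10
i=16 'c': node 10→11
i=17 'b': node 11→12  → match P1@[12:17],P6@[15:17]
i=18 'c': node 12→7 ·f
i=19 'c': node 7→7 ·f
i=20 'd': node 7→8
i=21 'c': node 8→16
i=22 'a': node 16→17  → match P5@[22:22]
i=23 'a': node 17→18  → match P3@[19:23],P5@[23:23]
i=24 'c': node 18→19 ·f  → match P4@[22:24]
i=25 'd': node 19→8 ·f

Result: [[2,6],[3,5],[4,5],[6,5],[7,5],[8,4],[17,1],[17,6],[22,5],[23,3],[23,5],[24,4]]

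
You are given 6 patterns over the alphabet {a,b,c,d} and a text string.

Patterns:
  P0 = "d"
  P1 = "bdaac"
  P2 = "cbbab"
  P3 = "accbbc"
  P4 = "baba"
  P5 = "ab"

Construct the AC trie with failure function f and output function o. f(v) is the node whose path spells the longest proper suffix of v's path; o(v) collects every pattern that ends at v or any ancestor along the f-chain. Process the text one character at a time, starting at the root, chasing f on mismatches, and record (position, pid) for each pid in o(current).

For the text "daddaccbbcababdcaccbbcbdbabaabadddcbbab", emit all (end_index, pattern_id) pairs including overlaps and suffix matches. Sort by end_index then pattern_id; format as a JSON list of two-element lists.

Build automaton:
Trie (insert patterns):
  n0 'ε': a→12 b→2 c→7 d→1
  n1 'd': ·  [P0 ends]
  n2 'b': a→18 d→3
  n3 'bd': a→4
  n4 'bda': a→5
  n5 'bdaa': c→6
  n6 'bdaac': ·  [P1 ends]
  n7 'c': b→8
  n8 'cb': b→9
  n9 'cbb': a→10
  n10 'cbba': b→11
  n11 'cbbab': ·  [P2 ends]
  n12 'a': b→21 c→13
  n13 'ac': c→14
  n14 'acc': b→15
  n15 'accb': b→16
  n16 'accbb': c→17
  n17 'accbbc': ·  [P3 ends]
  n18 'ba': b→19
  n19 'bab': a→20
  n20 'baba': ·  [P4 ends]
  n21 'ab': ·  [P5 ends]

Failure links (BFS by depth):
  n1('d'): parent n0 fail=0; on 'd' 0 → fail=0;  out {0}∪∅={0}
  n2('b'): parent n0 fail=0; on 'b' 0 → fail=0;  out ∅∪∅=∅
  n7('c'): parent n0 fail=0; on 'c' 0 → fail=0;  out ∅∪∅=∅
  n12('a'): parent n0 fail=0; on 'a' 0 → fail=0;  out ∅∪∅=∅
  n3('bd'): parent n2 fail=0; on 'd' 0 → fail=1;  out ∅∪{0}={0}
  n8('cb'): parent n7 fail=0; on 'b' 0 → fail=2;  out ∅∪∅=∅
  n13('ac'): parent n12 fail=0; on 'c' 0 → fail=7;  out ∅∪∅=∅
  n18('ba'): parent n2 fail=0; on 'a' 0 → fail=12;  out ∅∪∅=∅
  n21('ab'): parent n12 fail=0; on 'b' 0 → fail=2;  out {5}∪∅={5}
  n4('bda'): parent n3 fail=1; on 'a' 1→0 → fail=12;  out ∅∪∅=∅
  n9('cbb'): parent n8 fail=2; on 'b' 2→0 → fail=2;  out ∅∪∅=∅
  n14('acc'): parent n13 fail=7; on 'c' 7→0 → fail=7;  out ∅∪∅=∅
  n19('bab'): parent n18 fail=12; on 'b' 12 → fail=21;  out ∅∪{5}={5}
  n5('bdaa'): parent n4 fail=12; on 'a' 12→0 → fail=12;  out ∅∪∅=∅
  n10('cbba'): parent n9 fail=2; on 'a' 2 → fail=18;  out ∅∪∅=∅
  n15('accb'): parent n14 fail=7; on 'b' 7 → fail=8;  out ∅∪∅=∅
  n20('baba'): parent n19 fail=21; on 'a' 21→2 → fail=18;  out {4}∪∅={4}
  n6('bdaac'): parent n5 fail=12; on 'c' 12 → fail=13;  out {1}∪∅={1}
  n11('cbbab'): parent n10 fail=18; on 'b' 18 → fail=19;  out {2}∪{5}={2,5}
  n16('accbb'): parent n15 fail=8; on 'b' 8 → fail=9;  out ∅∪∅=∅
  n17('accbbc'): parent n16 fail=9; on 'c' 9→2→0 → fail=7;  out {3}∪∅={3}

Scan:
[0] read 'd'  n0⇒n1  ** P0@[0:0]
[1] read 'a'  n1⇒n12 ·f
[2] read 'd'  n12⇒n1 ·f  ** P0@[2:2]
[3] read 'd'  n1⇒n1 ·f  ** P0@[3:3]
[4] read 'a'  n1⇒n12 ·f
[5] read 'c'  n12⇒n13
[6] read 'c'  n13⇒n14
[7] read 'b'  n14⇒n15
[8] read 'b'  n15⇒n16
[9] read 'c'  n16⇒n17  ** P3@[4:9]
[10] read 'a'  n17⇒n12 ·f
[11] read 'b'  n12⇒n21  ** P5@[10:11]
[12] read 'a'  n21⇒n18 ·f
[13] read 'b'  n18⇒n19  ** P5@[12:13]
[14] read 'd'  n19⇒n3 ·f  ** P0@[14:14]
[15] read 'c'  n3⇒n7 ·f
[16] read 'a'  n7⇒n12 ·f
[17] read 'c'  n12⇒n13
[18] read 'c'  n13⇒n14
[19] read 'b'  n14⇒n15
[20] read 'b'  n15⇒n16
[21] read 'c'  n16⇒n17  ** P3@[16:21]
[22] read 'b'  n17⇒n8 ·f
[23] read 'd'  n8⇒n3 ·f  ** P0@[23:23]
[24] read 'b'  n3⇒n2 ·f
[25] read 'a'  n2⇒n18
[26] read 'b'  n18⇒n19  ** P5@[25:26]
[27] read 'a'  n19⇒n20  ** P4@[24:27]
[28] read 'a'  n20⇒n12 ·f
[29] read 'b'  n12⇒n21  ** P5@[28:29]
[30] read 'a'  n21⇒n18 ·f
[31] read 'd'  n18⇒n1 ·f  ** P0@[31:31]
[32] read 'd'  n1⇒n1 ·f  ** P0@[32:32]
[33] read 'd'  n1⇒n1 ·f  ** P0@[33:33]
[34] read 'c'  n1⇒n7 ·f
[35] read 'b'  n7⇒n8
[36] read 'b'  n8⇒n9
[37] read 'a'  n9⇒n10
[38] read 'b'  n10⇒n11  ** P2@[34:38],P5@[37:38]

Result: [[0,0],[2,0],[3,0],[9,3],[11,5],[13,5],[14,0],[21,3],[23,0],[26,5],[27,4],[29,5],[31,0],[32,0],[33,0],[38,2],[38,5]]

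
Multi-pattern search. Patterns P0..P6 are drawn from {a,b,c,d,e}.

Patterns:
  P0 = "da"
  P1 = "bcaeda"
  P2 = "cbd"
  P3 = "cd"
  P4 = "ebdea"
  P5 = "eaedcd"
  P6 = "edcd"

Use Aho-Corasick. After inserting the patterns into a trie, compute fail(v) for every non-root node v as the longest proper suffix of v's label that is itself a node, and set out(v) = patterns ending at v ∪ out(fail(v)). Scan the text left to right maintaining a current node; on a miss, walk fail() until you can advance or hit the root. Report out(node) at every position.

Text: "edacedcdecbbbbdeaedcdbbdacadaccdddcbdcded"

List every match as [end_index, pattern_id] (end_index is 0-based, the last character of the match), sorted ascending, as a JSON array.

Build:
Trie (insert patterns):
  0='ε' goto b→3 c→9 d→1 e→13
  1='d' goto a→2
  2='da' goto ·  [P0 ends]
  3='b' goto c→4
  4='bc' goto a→5
  5='bca' goto e→6
  6='bcae' goto d→7
  7='bcaed' goto a→8
  8='bcaeda' goto ·  [P1 ends]
  9='c' goto b→10 d→12
  10='cb' goto d→11
  11='cbd' goto ·  [P2 ends]
  12='cd' goto ·  [P3 ends]
  13='e' goto a→18 b→14 d→23
  14='eb' goto d→15
  15='ebd' goto e→16
  16='ebde' goto a→17
  17='ebdea' goto ·  [P4 ends]
  18='ea' goto e→19
  19='eae' goto d→20
  20='eaed' goto c→21
  21='eaedc' goto d→22
  22='eaedcd' goto ·  [P5 ends]
  23='ed' goto c→24
  24='edc' goto d→25
  25='edcd' goto ·  [P6 ends]

Failure links (BFS by depth):
  fail(1) 'd': from fail(0)=0 chase 'd': 0 ⇒ 0;  out=∅∪out(0)=∅
  fail(3) 'b': from fail(0)=0 chase 'b': 0 ⇒ 0;  out=∅∪out(0)=∅
  fail(9) 'c': from fail(0)=0 chase 'c': 0 ⇒ 0;  out=∅∪out(0)=∅
  fail(13) 'e': from fail(0)=0 chase 'e': 0 ⇒ 0;  out=∅∪out(0)=∅
  fail(2) 'da': from fail(1)=0 chase 'a': 0 ⇒ 0;  out={0}∪out(0)={0}
  fail(4) 'bc': from fail(3)=0 chase 'c': 0 ⇒ 9;  out=∅∪out(9)=∅
  fail(10) 'cb': from fail(9)=0 chase 'b': 0 ⇒ 3;  out=∅∪out(3)=∅
  fail(12) 'cd': from fail(9)=0 chase 'd': 0 ⇒ 1;  out={3}∪out(1)={3}
  fail(14) 'eb': from fail(13)=0 chase 'b': 0 ⇒ 3;  out=∅∪out(3)=∅
  fail(18) 'ea': from fail(13)=0 chase 'a': 0 ⇒ 0;  out=∅∪out(0)=∅
  fail(23) 'ed': from fail(13)=0 chase 'd': 0 ⇒ 1;  out=∅∪out(1)=∅
  fail(5) 'bca': from fail(4)=9 chase 'a': 9→0 ⇒ 0;  out=∅∪out(0)=∅
  fail(11) 'cbd': from fail(10)=3 chase 'd': 3→0 ⇒ 1;  out={2}∪out(1)={2}
  fail(15) 'ebd': from fail(14)=3 chase 'd': 3→0 ⇒ 1;  out=∅∪out(1)=∅
  fail(19) 'eae': from fail(18)=0 chase 'e': 0 ⇒ 13;  out=∅∪out(13)=∅
  fail(24) 'edc': from fail(23)=1 chase 'c': 1→0 ⇒ 9;  out=∅∪out(9)=∅
  fail(6) 'bcae': from fail(5)=0 chase 'e': 0 ⇒ 13;  out=∅∪out(13)=∅
  fail(16) 'ebde': from fail(15)=1 chase 'e': 1→0 ⇒ 13;  out=∅∪out(13)=∅
  fail(20) 'eaed': from fail(19)=13 chase 'd': 13 ⇒ 23;  out=∅∪out(23)=∅
  fail(25) 'edcd': from fail(24)=9 chase 'd': 9 ⇒ 12;  out={6}∪out(12)={3,6}
  fail(7) 'bcaed': from fail(6)=13 chase 'd': 13 ⇒ 23;  out=∅∪out(23)=∅
  fail(17) 'ebdea': from fail(16)=13 chase 'a': 13 ⇒ 18;  out={4}∪out(18)={4}
  fail(21) 'eaedc': from fail(20)=23 chase 'c': 23 ⇒ 24;  out=∅∪out(24)=∅
  fail(8) 'bcaeda': from fail(7)=23 chase 'a': 23→1 ⇒ 2;  out={1}∪out(2)={0,1}
  fail(22) 'eaedcd': from fail(21)=24 chase 'd': 24 ⇒ 25;  out={5}∪out(25)={3,5,6}

Text stream:
[0] read 'e'  n0⇒n13
[1] read 'd'  n13⇒n23
[2] read 'a'  n23⇒n2 (via fail)  ** P0@[1:2]
[3] read 'c'  n2⇒n9 (via fail)
[4] read 'e'  n9⇒n13 (via fail)
[5] read 'd'  n13⇒n23
[6] read 'c'  n23⇒n24
[7] read 'd'  n24⇒n25  ** P3@[6:7],P6@[4:7]
[8] read 'e'  n25⇒n13 (via fail)
[9] read 'c'  n13⇒n9 (via fail)
[10] read 'b'  n9⇒n10
[11] read 'b'  n10⇒n3 (via fail)
[12] read 'b'  n3⇒n3 (via fail)
[13] read 'b'  n3⇒n3 (via fail)
[14] read 'd'  n3⇒n1 (via fail)
[15] read 'e'  n1⇒n13 (via fail)
[16] read 'a'  n13⇒n18
[17] read 'e'  n18⇒n19
[18] read 'd'  n19⇒n20
[19] read 'c'  n20⇒n21
[20] read 'd'  n21⇒n22  ** P3@[19:20],P5@[15:20],P6@[17:20]
[21] read 'b'  n22⇒n3 (via fail)
[22] read 'b'  n3⇒n3 (via fail)
[23] read 'd'  n3⇒n1 (via fail)
[24] read 'a'  n1⇒n2  ** P0@[23:24]
[25] read 'c'  n2⇒n9 (via fail)
[26] read 'a'  n9⇒n0 (via fail)
[27] read 'd'  n0⇒n1
[28] read 'a'  n1⇒n2  ** P0@[27:28]
[29] read 'c'  n2⇒n9 (via fail)
[30] read 'c'  n9⇒n9 (via fail)
[31] read 'd'  n9⇒n12  ** P3@[30:31]
[32] read 'd'  n12⇒n1 (via fail)
[33] read 'd'  n1⇒n1 (via fail)
[34] read 'c'  n1⇒n9 (via fail)
[35] read 'b'  n9⇒n10
[36] read 'd'  n10⇒n11  ** P2@[34:36]
[37] read 'c'  n11⇒n9 (via fail)
[38] read 'd'  n9⇒n12  ** P3@[37:38]
[39] read 'e'  n12⇒n13 (via fail)
[40] read 'd'  n13⇒n23

Matches: [[2,0],[7,3],[7,6],[20,3],[20,5],[20,6],[24,0],[28,0],[31,3],[36,2],[38,3]]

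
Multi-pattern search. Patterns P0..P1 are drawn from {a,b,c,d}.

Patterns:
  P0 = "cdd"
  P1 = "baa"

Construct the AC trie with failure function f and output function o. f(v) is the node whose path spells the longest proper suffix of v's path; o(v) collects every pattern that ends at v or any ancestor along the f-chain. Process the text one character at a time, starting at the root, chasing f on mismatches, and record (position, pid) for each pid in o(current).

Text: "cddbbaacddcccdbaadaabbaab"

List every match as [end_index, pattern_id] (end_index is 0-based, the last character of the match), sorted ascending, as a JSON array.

Construct AC machine:
Trie nodes:
  0='ε' goto b→4 c→1
  1='c' goto d→2
  2='cd' goto d→3
  3='cdd' goto ·  [P0 ends]
  4='b' goto a→5
  5='ba' goto a→6
  6='baa' goto ·  [P1 ends]

BFS fail/out derivation:
  fail(1) 'c': from fail(0)=0 chase 'c': 0 ⇒ 0;  out=∅∪out(0)=∅
  fail(4) 'b': from fail(0)=0 chase 'b': 0 ⇒ 0;  out=∅∪out(0)=∅
  fail(2) 'cd': from fail(1)=0 chase 'd': 0 ⇒ 0;  out=∅∪out(0)=∅
  fail(5) 'ba': from fail(4)=0 chase 'a': 0 ⇒ 0;  out=∅∪out(0)=∅
  fail(3) 'cdd': from fail(2)=0 chase 'd': 0 ⇒ 0;  out={0}∪out(0)={0}
  fail(6) 'baa': from fail(5)=0 chase 'a': 0 ⇒ 0;  out={1}∪out(0)={1}

Scan:
pos 0 'c': at 1
pos 1 'd': at 2
pos 2 'd': at 3  ** P0@[0:2]
pos 3 'b': at 4 ·f
pos 4 'b': at 4 ·f
pos 5 'a': at 5
pos 6 'a': at 6  ** P1@[4:6]
pos 7 'c': at 1 ·f
pos 8 'd': at 2
pos 9 'd': at 3  ** P0@[7:9]
pos 10 'c': at 1 ·f
pos 11 'c': at 1 ·f
pos 12 'c': at 1 ·f
pos 13 'd': at 2
pos 14 'b': at 4 ·f
pos 15 'a': at 5
pos 16 'a': at 6  ** P1@[14:16]
pos 17 'd': at 0 ·f
pos 18 'a': at 0
pos 19 'a': at 0
pos 20 'b': at 4
pos 21 'b': at 4 ·f
pos 22 'a': at 5
pos 23 'a': at 6  ** P1@[21:23]
pos 24 'b': at 4 ·f

All matches (sorted): [[2,0],[6,1],[9,0],[16,1],[23,1]]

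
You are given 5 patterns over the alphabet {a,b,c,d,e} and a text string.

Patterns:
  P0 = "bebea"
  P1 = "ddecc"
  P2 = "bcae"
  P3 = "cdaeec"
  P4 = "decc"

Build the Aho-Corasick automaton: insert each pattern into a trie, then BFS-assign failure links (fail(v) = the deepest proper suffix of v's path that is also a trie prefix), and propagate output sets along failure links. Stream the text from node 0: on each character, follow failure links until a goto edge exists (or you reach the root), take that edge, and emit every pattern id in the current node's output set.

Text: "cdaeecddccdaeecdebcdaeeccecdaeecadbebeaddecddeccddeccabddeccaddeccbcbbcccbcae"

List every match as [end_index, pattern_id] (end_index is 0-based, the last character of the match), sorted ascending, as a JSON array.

Construct AC machine:
Trie (insert patterns):
  0='ε' goto b→1 c→14 d→6
  1='b' goto c→11 e→2
  2='be' goto b→3
  3='beb' goto e→4
  4='bebe' goto a→5
  5='bebea' goto ·  ←P0
  6='d' goto d→7 e→20
  7='dd' goto e→8
  8='dde' goto c→9
  9='ddec' goto c→10
  10='ddecc' goto ·  ←P1
  11='bc' goto a→12
  12='bca' goto e→13
  13='bcae' goto ·  ←P2
  14='c' goto d→15
  15='cd' goto a→16
  16='cda' goto e→17
  17='cdae' goto e→18
  18='cdaee' goto c→19
  19='cdaeec' goto ·  ←P3
  20='de' goto c→21
  21='dec' goto c→22
  22='decc' goto ·  ←P4

Failure links (BFS by depth):
  n1('b'): parent n0 fail=0; on 'b' 0 → fail=0;  out ∅∪∅=∅
  n6('d'): parent n0 fail=0; on 'd' 0 → fail=0;  out ∅∪∅=∅
  n14('c'): parent n0 fail=0; on 'c' 0 → fail=0;  out ∅∪∅=∅
  n2('be'): parent n1 fail=0; on 'e' 0 → fail=0;  out ∅∪∅=∅
  n7('dd'): parent n6 fail=0; on 'd' 0 → fail=6;  out ∅∪∅=∅
  n11('bc'): parent n1 fail=0; on 'c' 0 → fail=14;  out ∅∪∅=∅
  n15('cd'): parent n14 fail=0; on 'd' 0 → fail=6;  out ∅∪∅=∅
  n20('de'): parent n6 fail=0; on 'e' 0 → fail=0;  out ∅∪∅=∅
  n3('beb'): parent n2 fail=0; on 'b' 0 → fail=1;  out ∅∪∅=∅
  n8('dde'): parent n7 fail=6; on 'e' 6 → fail=20;  out ∅∪∅=∅
  n12('bca'): parent n11 fail=14; on 'a' 14→0 → fail=0;  out ∅∪∅=∅
  n16('cda'): parent n15 fail=6; on 'a' 6→0 → fail=0;  out ∅∪∅=∅
  n21('dec'): parent n20 fail=0; on 'c' 0 → fail=14;  out ∅∪∅=∅
  n4('bebe'): parent n3 fail=1; on 'e' 1 → fail=2;  out ∅∪∅=∅
  n9('ddec'): parent n8 fail=20; on 'c' 20 → fail=21;  out ∅∪∅=∅
  n13('bcae'): parent n12 fail=0; on 'e' 0 → fail=0;  out {2}∪∅={2}
  n17('cdae'): parent n16 fail=0; on 'e' 0 → fail=0;  out ∅∪∅=∅
  n22('decc'): parent n21 fail=14; on 'c' 14→0 → fail=14;  out {4}∪∅={4}
  n5('bebea'): parent n4 fail=2; on 'a' 2→0 → fail=0;  out {0}∪∅={0}
  n10('ddecc'): parent n9 fail=21; on 'c' 21 → fail=22;  out {1}∪{4}={1,4}
  n18('cdaee'): parent n17 fail=0; on 'e' 0 → fail=0;  out ∅∪∅=∅
  n19('cdaeec'): parent n18 fail=0; on 'c' 0 → fail=14;  out {3}∪∅={3}

Scan:
[0] read 'c'  n0⇒n14
[1] read 'd'  n14⇒n15
[2] read 'a'  n15⇒n16
[3] read 'e'  n16⇒n17
[4] read 'e'  n17⇒n18
[5] read 'c'  n18⇒n19  ** P3@[0:5]
[6] read 'd'  n19⇒n15 (fail-walked)
[7] read 'd'  n15⇒n7 (fail-walked)
[8] read 'c'  n7⇒n14 (fail-walked)
[9] read 'c'  n14⇒n14 (fail-walked)
[10] read 'd'  n14⇒n15
[11] read 'a'  n15⇒n16
[12] read 'e'  n16⇒n17
[13] read 'e'  n17⇒n18
[14] read 'c'  n18⇒n19  ** P3@[9:14]
[15] read 'd'  n19⇒n15 (fail-walked)
[16] read 'e'  n15⇒n20 (fail-walked)
[17] read 'b'  n20⇒n1 (fail-walked)
[18] read 'c'  n1⇒n11
[19] read 'd'  n11⇒n15 (fail-walked)
[20] read 'a'  n15⇒n16
[21] read 'e'  n16⇒n17
[22] read 'e'  n17⇒n18
[23] read 'c'  n18⇒n19  ** P3@[18:23]
[24] read 'c'  n19⇒n14 (fail-walked)
[25] read 'e'  n14⇒n0 (fail-walked)
[26] read 'c'  n0⇒n14
[27] read 'd'  n14⇒n15
[28] read 'a'  n15⇒n16
[29] read 'e'  n16⇒n17
[30] read 'e'  n17⇒n18
[31] read 'c'  n18⇒n19  ** P3@[26:31]
[32] read 'a'  n19⇒n0 (fail-walked)
[33] read 'd'  n0⇒n6
[34] read 'b'  n6⇒n1 (fail-walked)
[35] read 'e'  n1⇒n2
[36] read 'b'  n2⇒n3
[37] read 'e'  n3⇒n4
[38] read 'a'  n4⇒n5  ** P0@[34:38]
[39] read 'd'  n5⇒n6 (fail-walked)
[40] read 'd'  n6⇒n7
[41] read 'e'  n7⇒n8
[42] read 'c'  n8⇒n9
[43] read 'd'  n9⇒n15 (fail-walked)
[44] read 'd'  n15⇒n7 (fail-walked)
[45] read 'e'  n7⇒n8
[46] read 'c'  n8⇒n9
[47] read 'c'  n9⇒n10  ** P1@[43:47],P4@[44:47]
[48] read 'd'  n10⇒n15 (fail-walked)
[49] read 'd'  n15⇒n7 (fail-walked)
[50] read 'e'  n7⇒n8
[51] read 'c'  n8⇒n9
[52] read 'c'  n9⇒n10  ** P1@[48:52],P4@[49:52]
[53] read 'a'  n10⇒n0 (fail-walked)
[54] read 'b'  n0⇒n1
[55] read 'd'  n1⇒n6 (fail-walked)
[56] read 'd'  n6⇒n7
[57] read 'e'  n7⇒n8
[58] read 'c'  n8⇒n9
[59] read 'c'  n9⇒n10  ** P1@[55:59],P4@[56:59]
[60] read 'a'  n10⇒n0 (fail-walked)
[61] read 'd'  n0⇒n6
[62] read 'd'  n6⇒n7
[63] read 'e'  n7⇒n8
[64] read 'c'  n8⇒n9
[65] read 'c'  n9⇒n10  ** P1@[61:65],P4@[62:65]
[66] read 'b'  n10⇒n1 (fail-walked)
[67] read 'c'  n1⇒n11
[68] read 'b'  n11⇒n1 (fail-walked)
[69] read 'b'  n1⇒n1 (fail-walked)
[70] read 'c'  n1⇒n11
[71] read 'c'  n11⇒n14 (fail-walked)
[72] read 'c'  n14⇒n14 (fail-walked)
[73] read 'b'  n14⇒n1 (fail-walked)
[74] read 'c'  n1⇒n11
[75] read 'a'  n11⇒n12
[76] read 'e'  n12⇒n13  ** P2@[73:76]

Matches: [[5,3],[14,3],[23,3],[31,3],[38,0],[47,1],[47,4],[52,1],[52,4],[59,1],[59,4],[65,1],[65,4],[76,2]]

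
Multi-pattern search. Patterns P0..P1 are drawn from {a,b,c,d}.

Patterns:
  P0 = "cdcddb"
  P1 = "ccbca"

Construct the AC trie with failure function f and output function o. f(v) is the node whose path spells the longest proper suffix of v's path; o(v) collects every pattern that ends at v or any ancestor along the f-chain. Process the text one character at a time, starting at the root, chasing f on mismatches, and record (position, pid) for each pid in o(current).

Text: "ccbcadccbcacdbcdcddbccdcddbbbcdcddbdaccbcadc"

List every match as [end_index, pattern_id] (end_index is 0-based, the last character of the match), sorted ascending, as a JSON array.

Construct AC machine:
Trie nodes:
  n0 'ε': c→1
  n1 'c': c→7 d→2
  n2 'cd': c→3
  n3 'cdc': d→4
  n4 'cdcd': d→5
  n5 'cdcdd': b→6
  n6 'cdcddb': ·  [P0 ends]
  n7 'cc': b→8
  n8 'ccb': c→9
  n9 'ccbc': a→10
  n10 'ccbca': ·  [P1 ends]

Failure links (BFS by depth):
  fail(1) 'c': from fail(0)=0 chase 'c': 0 ⇒ 0;  out=∅∪out(0)=∅
  fail(2) 'cd': from fail(1)=0 chase 'd': 0 ⇒ 0;  out=∅∪out(0)=∅
  fail(7) 'cc': from fail(1)=0 chase 'c': 0 ⇒ 1;  out=∅∪out(1)=∅
  fail(3) 'cdc': from fail(2)=0 chase 'c': 0 ⇒ 1;  out=∅∪out(1)=∅
  fail(8) 'ccb': from fail(7)=1 chase 'b': 1→0 ⇒ 0;  out=∅∪out(0)=∅
  fail(4) 'cdcd': from fail(3)=1 chase 'd': 1 ⇒ 2;  out=∅∪out(2)=∅
  fail(9) 'ccbc': from fail(8)=0 chase 'c': 0 ⇒ 1;  out=∅∪out(1)=∅
  fail(5) 'cdcdd': from fail(4)=2 chase 'd': 2→0 ⇒ 0;  out=∅∪out(0)=∅
  fail(10) 'ccbca': from fail(9)=1 chase 'a': 1→0 ⇒ 0;  out={1}∪out(0)={1}
  fail(6) 'cdcddb': from fail(5)=0 chase 'b': 0 ⇒ 0;  out={0}∪out(0)={0}

Text stream:
pos 0 'c': at 1
pos 1 'c': at 7
pos 2 'b': at 8
pos 3 'c': at 9
pos 4 'a': at 10  emit P1@[0:4]
pos 5 'd': at 0 (via fail)
pos 6 'c': at 1
pos 7 'c': at 7
pos 8 'b': at 8
pos 9 'c': at 9
pos 10 'a': at 10  emit P1@[6:10]
pos 11 'c': at 1 (via fail)
pos 12 'd': at 2
pos 13 'b': at 0 (via fail)
pos 14 'c': at 1
pos 15 'd': at 2
pos 16 'c': at 3
pos 17 'd': at 4
pos 18 'd': at 5
pos 19 'b': at 6  emit P0@[14:19]
pos 20 'c': at 1 (via fail)
pos 21 'c': at 7
pos 22 'd': at 2 (via fail)
pos 23 'c': at 3
pos 24 'd': at 4
pos 25 'd': at 5
pos 26 'b': at 6  emit P0@[21:26]
pos 27 'b': at 0 (via fail)
pos 28 'b': at 0
pos 29 'c': at 1
pos 30 'd': at 2
pos 31 'c': at 3
pos 32 'd': at 4
pos 33 'd': at 5
pos 34 'b': at 6  emit P0@[29:34]
pos 35 'd': at 0 (via fail)
pos 36 'a': at 0
pos 37 'c': at 1
pos 38 'c': at 7
pos 39 'b': at 8
pos 40 'c': at 9
pos 41 'a': at 10  emit P1@[37:41]
pos 42 'd': at 0 (via fail)
pos 43 'c': at 1

Matches: [[4,1],[10,1],[19,0],[26,0],[34,0],[41,1]]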